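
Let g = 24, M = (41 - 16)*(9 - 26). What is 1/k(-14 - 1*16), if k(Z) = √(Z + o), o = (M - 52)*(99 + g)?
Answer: -I*√58701/58701 ≈ -0.0041274*I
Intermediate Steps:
M = -425 (M = 25*(-17) = -425)
o = -58671 (o = (-425 - 52)*(99 + 24) = -477*123 = -58671)
k(Z) = √(-58671 + Z) (k(Z) = √(Z - 58671) = √(-58671 + Z))
1/k(-14 - 1*16) = 1/(√(-58671 + (-14 - 1*16))) = 1/(√(-58671 + (-14 - 16))) = 1/(√(-58671 - 30)) = 1/(√(-58701)) = 1/(I*√58701) = -I*√58701/58701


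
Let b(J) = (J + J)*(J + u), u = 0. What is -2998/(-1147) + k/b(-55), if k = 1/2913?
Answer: 52835703847/20214326550 ≈ 2.6138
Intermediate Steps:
b(J) = 2*J² (b(J) = (J + J)*(J + 0) = (2*J)*J = 2*J²)
k = 1/2913 ≈ 0.00034329
-2998/(-1147) + k/b(-55) = -2998/(-1147) + 1/(2913*((2*(-55)²))) = -2998*(-1/1147) + 1/(2913*((2*3025))) = 2998/1147 + (1/2913)/6050 = 2998/1147 + (1/2913)*(1/6050) = 2998/1147 + 1/17623650 = 52835703847/20214326550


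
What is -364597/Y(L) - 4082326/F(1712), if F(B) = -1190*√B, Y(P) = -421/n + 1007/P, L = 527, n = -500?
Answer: -2234216500/16869 + 2041163*√107/254660 ≈ -1.3236e+5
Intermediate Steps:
Y(P) = 421/500 + 1007/P (Y(P) = -421/(-500) + 1007/P = -421*(-1/500) + 1007/P = 421/500 + 1007/P)
-364597/Y(L) - 4082326/F(1712) = -364597/(421/500 + 1007/527) - 4082326*(-√107/509320) = -364597/725367/263500 - (-2041163)*√107/254660 = -364597*263500/725367 + 2041163*√107/254660 = -2234216500/16869 + 2041163*√107/254660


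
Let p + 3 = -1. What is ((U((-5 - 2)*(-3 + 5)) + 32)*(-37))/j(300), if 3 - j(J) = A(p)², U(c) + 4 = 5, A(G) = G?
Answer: 1221/13 ≈ 93.923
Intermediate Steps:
p = -4 (p = -3 - 1 = -4)
U(c) = 1 (U(c) = -4 + 5 = 1)
j(J) = -13 (j(J) = 3 - 1*(-4)² = 3 - 1*16 = 3 - 16 = -13)
((U((-5 - 2)*(-3 + 5)) + 32)*(-37))/j(300) = ((1 + 32)*(-37))/(-13) = (33*(-37))*(-1/13) = -1221*(-1/13) = 1221/13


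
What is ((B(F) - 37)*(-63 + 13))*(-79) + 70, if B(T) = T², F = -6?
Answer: -3880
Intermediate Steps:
((B(F) - 37)*(-63 + 13))*(-79) + 70 = (((-6)² - 37)*(-63 + 13))*(-79) + 70 = ((36 - 37)*(-50))*(-79) + 70 = -1*(-50)*(-79) + 70 = 50*(-79) + 70 = -3950 + 70 = -3880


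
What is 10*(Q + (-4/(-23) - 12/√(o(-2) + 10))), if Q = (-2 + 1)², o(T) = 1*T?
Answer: 270/23 - 30*√2 ≈ -30.687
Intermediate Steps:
o(T) = T
Q = 1 (Q = (-1)² = 1)
10*(Q + (-4/(-23) - 12/√(o(-2) + 10))) = 10*(1 + (-4/(-23) - 12/√(-2 + 10))) = 10*(1 + (-4*(-1/23) - 12*√2/4)) = 10*(1 + (4/23 - 12*√2/4)) = 10*(1 + (4/23 - 3*√2)) = 10*(27/23 - 3*√2) = 270/23 - 30*√2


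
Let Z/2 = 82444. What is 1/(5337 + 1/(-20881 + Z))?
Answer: 144007/768565360 ≈ 0.00018737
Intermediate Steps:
Z = 164888 (Z = 2*82444 = 164888)
1/(5337 + 1/(-20881 + Z)) = 1/(5337 + 1/(-20881 + 164888)) = 1/(5337 + 1/144007) = 1/(768565360/144007) = 144007/768565360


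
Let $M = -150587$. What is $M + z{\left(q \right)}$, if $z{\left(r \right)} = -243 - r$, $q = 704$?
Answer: $-151534$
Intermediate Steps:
$M + z{\left(q \right)} = -150587 - 947 = -151534$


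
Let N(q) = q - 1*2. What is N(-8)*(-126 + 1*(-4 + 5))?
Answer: 1250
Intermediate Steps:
N(q) = -2 + q (N(q) = q - 2 = -2 + q)
N(-8)*(-126 + 1*(-4 + 5)) = (-2 - 8)*(-126 + 1*(-4 + 5)) = -10*(-126 + 1*1) = -10*(-126 + 1) = -10*(-125) = 1250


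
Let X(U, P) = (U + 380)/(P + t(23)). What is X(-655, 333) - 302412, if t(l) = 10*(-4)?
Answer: -88606991/293 ≈ -3.0241e+5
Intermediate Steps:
t(l) = -40
X(U, P) = (380 + U)/(-40 + P) (X(U, P) = (U + 380)/(P - 40) = (380 + U)/(-40 + P))
X(-655, 333) - 302412 = (380 - 655)/(-40 + 333) - 302412 = -275/293 - 302412 = -88606991/293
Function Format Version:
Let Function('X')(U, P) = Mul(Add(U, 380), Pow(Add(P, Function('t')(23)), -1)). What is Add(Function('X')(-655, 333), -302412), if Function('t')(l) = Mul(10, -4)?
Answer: Rational(-88606991, 293) ≈ -3.0241e+5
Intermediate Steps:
Function('t')(l) = -40
Function('X')(U, P) = Mul(Pow(Add(-40, P), -1), Add(380, U)) (Function('X')(U, P) = Mul(Add(U, 380), Pow(Add(P, -40), -1)) = Mul(Add(380, U), Pow(Add(-40, P), -1)) = Mul(Pow(Add(-40, P), -1), Add(380, U)))
Add(Function('X')(-655, 333), -302412) = Add(Mul(Pow(Add(-40, 333), -1), Add(380, -655)), -302412) = Add(Mul(Pow(293, -1), -275), -302412) = Add(Mul(Rational(1, 293), -275), -302412) = Add(Rational(-275, 293), -302412) = Rational(-88606991, 293)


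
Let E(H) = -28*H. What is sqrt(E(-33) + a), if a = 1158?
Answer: sqrt(2082) ≈ 45.629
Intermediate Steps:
sqrt(E(-33) + a) = sqrt(-28*(-33) + 1158) = sqrt(924 + 1158) = sqrt(2082)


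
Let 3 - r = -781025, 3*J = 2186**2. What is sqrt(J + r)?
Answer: 4*sqrt(1335315)/3 ≈ 1540.7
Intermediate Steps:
J = 4778596/3 (J = (1/3)*2186**2 = (1/3)*4778596 = 4778596/3 ≈ 1.5929e+6)
r = 781028 (r = 3 - 1*(-781025) = 3 + 781025 = 781028)
sqrt(J + r) = sqrt(4778596/3 + 781028) = sqrt(7121680/3) = 4*sqrt(1335315)/3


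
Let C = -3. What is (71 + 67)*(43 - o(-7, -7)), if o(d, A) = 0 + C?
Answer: 6348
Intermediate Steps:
o(d, A) = -3 (o(d, A) = 0 - 3 = -3)
(71 + 67)*(43 - o(-7, -7)) = (71 + 67)*(43 - 1*(-3)) = 138*(43 + 3) = 138*46 = 6348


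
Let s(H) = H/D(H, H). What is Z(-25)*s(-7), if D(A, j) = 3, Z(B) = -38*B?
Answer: -6650/3 ≈ -2216.7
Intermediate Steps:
s(H) = H/3
Z(-25)*s(-7) = (-38*(-25))*((1/3)*(-7)) = 950*(-7/3) = -6650/3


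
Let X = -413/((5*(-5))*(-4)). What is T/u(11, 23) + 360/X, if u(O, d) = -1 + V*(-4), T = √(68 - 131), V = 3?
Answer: -36000/413 - 3*I*√7/13 ≈ -87.167 - 0.61056*I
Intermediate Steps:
X = -413/100 (X = -413/((-25*(-4))) = -413/100 ≈ -4.1300)
T = 3*I*√7 (T = √(-63) = 3*I*√7 ≈ 7.9373*I)
u(O, d) = -13 (u(O, d) = -1 + 3*(-4) = -1 - 12 = -13)
T/u(11, 23) + 360/X = (3*I*√7)/(-13) + 360/(-413/100) = (3*I*√7)*(-1/13) + 360*(-100/413) = -3*I*√7/13 - 36000/413 = -36000/413 - 3*I*√7/13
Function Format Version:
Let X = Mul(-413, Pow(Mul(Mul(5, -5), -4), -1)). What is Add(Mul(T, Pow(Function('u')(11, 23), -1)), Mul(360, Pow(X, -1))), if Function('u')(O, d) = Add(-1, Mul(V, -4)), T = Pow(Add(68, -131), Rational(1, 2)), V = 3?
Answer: Add(Rational(-36000, 413), Mul(Rational(-3, 13), I, Pow(7, Rational(1, 2)))) ≈ Add(-87.167, Mul(-0.61056, I))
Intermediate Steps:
X = Rational(-413, 100) (X = Mul(-413, Pow(Mul(-25, -4), -1)) = Mul(-413, Pow(100, -1)) = Mul(-413, Rational(1, 100)) = Rational(-413, 100) ≈ -4.1300)
T = Mul(3, I, Pow(7, Rational(1, 2))) (T = Pow(-63, Rational(1, 2)) = Mul(3, I, Pow(7, Rational(1, 2))) ≈ Mul(7.9373, I))
Function('u')(O, d) = -13 (Function('u')(O, d) = Add(-1, Mul(3, -4)) = Add(-1, -12) = -13)
Add(Mul(T, Pow(Function('u')(11, 23), -1)), Mul(360, Pow(X, -1))) = Add(Mul(Mul(3, I, Pow(7, Rational(1, 2))), Pow(-13, -1)), Mul(360, Pow(Rational(-413, 100), -1))) = Add(Mul(Mul(3, I, Pow(7, Rational(1, 2))), Rational(-1, 13)), Mul(360, Rational(-100, 413))) = Add(Mul(Rational(-3, 13), I, Pow(7, Rational(1, 2))), Rational(-36000, 413)) = Add(Rational(-36000, 413), Mul(Rational(-3, 13), I, Pow(7, Rational(1, 2))))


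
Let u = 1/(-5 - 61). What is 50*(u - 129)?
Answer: -212875/33 ≈ -6450.8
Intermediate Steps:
u = -1/66 (u = 1/(-66) = -1/66 ≈ -0.015152)
50*(u - 129) = 50*(-1/66 - 129) = 50*(-8515/66) = -212875/33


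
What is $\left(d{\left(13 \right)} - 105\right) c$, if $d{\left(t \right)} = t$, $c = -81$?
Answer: $7452$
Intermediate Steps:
$\left(d{\left(13 \right)} - 105\right) c = \left(13 - 105\right) \left(-81\right) = \left(-92\right) \left(-81\right) = 7452$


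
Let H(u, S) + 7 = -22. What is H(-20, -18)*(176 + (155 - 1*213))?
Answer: -3422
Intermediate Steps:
H(u, S) = -29 (H(u, S) = -7 - 22 = -29)
H(-20, -18)*(176 + (155 - 1*213)) = -29*(176 + (155 - 1*213)) = -29*(176 + (155 - 213)) = -29*(176 - 58) = -29*118 = -3422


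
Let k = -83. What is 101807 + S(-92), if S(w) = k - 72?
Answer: 101652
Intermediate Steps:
S(w) = -155 (S(w) = -83 - 72 = -155)
101807 + S(-92) = 101807 - 155 = 101652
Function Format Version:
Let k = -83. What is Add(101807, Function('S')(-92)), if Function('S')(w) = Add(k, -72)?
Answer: 101652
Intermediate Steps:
Function('S')(w) = -155 (Function('S')(w) = Add(-83, -72) = -155)
Add(101807, Function('S')(-92)) = Add(101807, -155) = 101652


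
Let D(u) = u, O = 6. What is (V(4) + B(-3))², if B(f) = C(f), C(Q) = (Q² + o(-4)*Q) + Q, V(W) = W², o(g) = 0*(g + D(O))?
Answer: 484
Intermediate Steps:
o(g) = 0 (o(g) = 0*(g + 6) = 0*(6 + g) = 0)
C(Q) = Q + Q² (C(Q) = (Q² + 0*Q) + Q = (Q² + 0) + Q = Q² + Q = Q + Q²)
B(f) = f*(1 + f)
(V(4) + B(-3))² = (4² - 3*(1 - 3))² = (16 - 3*(-2))² = (16 + 6)² = 22² = 484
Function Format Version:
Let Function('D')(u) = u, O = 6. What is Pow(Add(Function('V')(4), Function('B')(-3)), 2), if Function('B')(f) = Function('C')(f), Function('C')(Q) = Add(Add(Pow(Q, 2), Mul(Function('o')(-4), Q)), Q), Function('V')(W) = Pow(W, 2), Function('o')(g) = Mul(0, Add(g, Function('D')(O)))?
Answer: 484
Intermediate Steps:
Function('o')(g) = 0 (Function('o')(g) = Mul(0, Add(g, 6)) = Mul(0, Add(6, g)) = 0)
Function('C')(Q) = Add(Q, Pow(Q, 2)) (Function('C')(Q) = Add(Add(Pow(Q, 2), Mul(0, Q)), Q) = Add(Add(Pow(Q, 2), 0), Q) = Add(Pow(Q, 2), Q) = Add(Q, Pow(Q, 2)))
Function('B')(f) = Mul(f, Add(1, f))
Pow(Add(Function('V')(4), Function('B')(-3)), 2) = Pow(Add(Pow(4, 2), Mul(-3, Add(1, -3))), 2) = Pow(Add(16, Mul(-3, -2)), 2) = Pow(Add(16, 6), 2) = Pow(22, 2) = 484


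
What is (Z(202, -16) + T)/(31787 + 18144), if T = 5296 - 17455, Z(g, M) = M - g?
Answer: -12377/49931 ≈ -0.24788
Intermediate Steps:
T = -12159
(Z(202, -16) + T)/(31787 + 18144) = ((-16 - 1*202) - 12159)/(31787 + 18144) = ((-16 - 202) - 12159)/49931 = (-218 - 12159)*(1/49931) = -12377*1/49931 = -12377/49931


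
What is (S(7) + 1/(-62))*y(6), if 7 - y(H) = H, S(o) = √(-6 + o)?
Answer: 61/62 ≈ 0.98387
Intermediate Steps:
y(H) = 7 - H
(S(7) + 1/(-62))*y(6) = (√(-6 + 7) + 1/(-62))*(7 - 1*6) = (√1 - 1/62)*(7 - 6) = (1 - 1/62)*1 = (61/62)*1 = 61/62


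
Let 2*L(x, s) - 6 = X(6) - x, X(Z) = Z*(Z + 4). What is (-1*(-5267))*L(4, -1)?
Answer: 163277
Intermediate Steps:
X(Z) = Z*(4 + Z)
L(x, s) = 33 - x/2 (L(x, s) = 3 + (6*(4 + 6) - x)/2 = 3 + (6*10 - x)/2 = 3 + (60 - x)/2 = 3 + (30 - x/2) = 33 - x/2)
(-1*(-5267))*L(4, -1) = (-1*(-5267))*(33 - ½*4) = 5267*(33 - 2) = 5267*31 = 163277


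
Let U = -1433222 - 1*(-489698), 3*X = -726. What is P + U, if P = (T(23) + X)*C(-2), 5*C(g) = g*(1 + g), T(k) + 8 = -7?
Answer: -4718134/5 ≈ -9.4363e+5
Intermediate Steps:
T(k) = -15 (T(k) = -8 - 7 = -15)
X = -242 (X = (1/3)*(-726) = -242)
C(g) = g*(1 + g)/5 (C(g) = (g*(1 + g))/5 = g*(1 + g)/5)
U = -943524 (U = -1433222 + 489698 = -943524)
P = -514/5 (P = (-15 - 242)*((1/5)*(-2)*(1 - 2)) = -257*(-2)*(-1)/5 = -257*2/5 = -514/5 ≈ -102.80)
P + U = -514/5 - 943524 = -4718134/5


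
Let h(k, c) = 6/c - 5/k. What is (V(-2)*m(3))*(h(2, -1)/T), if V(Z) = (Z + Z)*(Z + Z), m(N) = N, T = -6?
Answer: 68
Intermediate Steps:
h(k, c) = -5/k + 6/c
V(Z) = 4*Z**2 (V(Z) = (2*Z)*(2*Z) = 4*Z**2)
(V(-2)*m(3))*(h(2, -1)/T) = ((4*(-2)**2)*3)*((-5/2 + 6/(-1))/(-6)) = ((4*4)*3)*((-5*1/2 + 6*(-1))*(-1/6)) = (16*3)*((-5/2 - 6)*(-1/6)) = 48*(-17/2*(-1/6)) = 48*(17/12) = 68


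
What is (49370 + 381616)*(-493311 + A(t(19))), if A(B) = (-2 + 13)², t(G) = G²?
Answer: -212557985340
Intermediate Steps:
A(B) = 121 (A(B) = 11² = 121)
(49370 + 381616)*(-493311 + A(t(19))) = (49370 + 381616)*(-493311 + 121) = 430986*(-493190) = -212557985340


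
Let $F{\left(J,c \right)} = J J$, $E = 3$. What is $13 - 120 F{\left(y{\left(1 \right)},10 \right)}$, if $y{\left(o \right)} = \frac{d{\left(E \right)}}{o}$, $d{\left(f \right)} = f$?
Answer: $-1067$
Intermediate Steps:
$y{\left(o \right)} = \frac{3}{o}$
$F{\left(J,c \right)} = J^{2}$
$13 - 120 F{\left(y{\left(1 \right)},10 \right)} = 13 - 120 \left(\frac{3}{1}\right)^{2} = 13 - 120 \left(3 \cdot 1\right)^{2} = 13 - 120 \cdot 3^{2} = 13 - 1080 = -1067$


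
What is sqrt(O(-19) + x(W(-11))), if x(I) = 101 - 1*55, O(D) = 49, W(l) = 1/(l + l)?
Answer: sqrt(95) ≈ 9.7468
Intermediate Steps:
W(l) = 1/(2*l)
x(I) = 46 (x(I) = 101 - 55 = 46)
sqrt(O(-19) + x(W(-11))) = sqrt(49 + 46) = sqrt(95)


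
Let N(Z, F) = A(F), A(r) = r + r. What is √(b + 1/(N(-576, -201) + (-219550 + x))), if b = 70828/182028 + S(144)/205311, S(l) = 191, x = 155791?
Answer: √192256970116115738538604361/22202290683111 ≈ 0.62452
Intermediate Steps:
A(r) = 2*r
N(Z, F) = 2*F
b = 404903746/1038120853 (b = 70828/182028 + 191/205311 = 70828*(1/182028) + 191*(1/205311) = 17707/45507 + 191/205311 = 404903746/1038120853 ≈ 0.39004)
√(b + 1/(N(-576, -201) + (-219550 + x))) = √(404903746/1038120853 + 1/(2*(-201) + (-219550 + 155791))) = √(404903746/1038120853 + 1/(-402 - 63759)) = √(404903746/1038120853 + 1/(-64161)) = √(404903746/1038120853 - 1/64161) = √(25977991126253/66606872049333) = √192256970116115738538604361/22202290683111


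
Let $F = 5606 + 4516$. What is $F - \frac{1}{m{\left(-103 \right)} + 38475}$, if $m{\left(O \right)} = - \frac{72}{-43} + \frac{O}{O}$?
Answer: $\frac{16747253837}{1654540} \approx 10122.0$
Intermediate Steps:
$F = 10122$
$m{\left(O \right)} = \frac{115}{43}$ ($m{\left(O \right)} = \left(-72\right) \left(- \frac{1}{43}\right) + 1 = \frac{72}{43} + 1 = \frac{115}{43}$)
$F - \frac{1}{m{\left(-103 \right)} + 38475} = 10122 - \frac{1}{\frac{115}{43} + 38475} = 10122 - \frac{1}{\frac{1654540}{43}} = 10122 - \frac{43}{1654540} = \frac{16747253837}{1654540}$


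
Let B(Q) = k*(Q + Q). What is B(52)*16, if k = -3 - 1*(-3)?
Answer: 0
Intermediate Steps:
k = 0 (k = -3 + 3 = 0)
B(Q) = 0 (B(Q) = 0*(Q + Q) = 0*(2*Q) = 0)
B(52)*16 = 0*16 = 0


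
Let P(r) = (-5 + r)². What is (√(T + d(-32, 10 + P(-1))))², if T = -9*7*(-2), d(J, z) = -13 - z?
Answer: 67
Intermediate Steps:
T = 126 (T = -63*(-2) = 126)
(√(T + d(-32, 10 + P(-1))))² = (√(126 + (-13 - (10 + (-5 - 1)²))))² = (√(126 + (-13 - (10 + (-6)²))))² = (√(126 + (-13 - (10 + 36))))² = (√(126 + (-13 - 1*46)))² = (√(126 + (-13 - 46)))² = (√(126 - 59))² = (√67)² = 67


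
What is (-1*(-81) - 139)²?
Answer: 3364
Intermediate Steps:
(-1*(-81) - 139)² = (81 - 139)² = (-58)² = 3364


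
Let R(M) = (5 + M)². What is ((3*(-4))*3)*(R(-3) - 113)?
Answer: 3924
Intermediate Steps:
((3*(-4))*3)*(R(-3) - 113) = ((3*(-4))*3)*((5 - 3)² - 113) = (-12*3)*(2² - 113) = -36*(4 - 113) = -36*(-109) = 3924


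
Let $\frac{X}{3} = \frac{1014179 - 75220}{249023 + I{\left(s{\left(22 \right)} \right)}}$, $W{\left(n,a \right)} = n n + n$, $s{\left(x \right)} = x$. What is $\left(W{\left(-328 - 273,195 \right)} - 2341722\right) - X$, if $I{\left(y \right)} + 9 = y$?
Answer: $- \frac{164457838423}{83012} \approx -1.9811 \cdot 10^{6}$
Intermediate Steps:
$I{\left(y \right)} = -9 + y$
$W{\left(n,a \right)} = n + n^{2}$ ($W{\left(n,a \right)} = n^{2} + n = n + n^{2}$)
$X = \frac{938959}{83012}$ ($X = 3 \frac{1014179 - 75220}{249023 + \left(-9 + 22\right)} = 3 \frac{938959}{249023 + 13} = 3 \cdot \frac{938959}{249036} = \frac{938959}{83012} \approx 11.311$)
$\left(W{\left(-328 - 273,195 \right)} - 2341722\right) - X = \left(\left(-328 - 273\right) \left(1 - 601\right) - 2341722\right) - \frac{938959}{83012} = \left(- 601 \left(1 - 601\right) - 2341722\right) - \frac{938959}{83012} = \left(\left(-601\right) \left(-600\right) - 2341722\right) - \frac{938959}{83012} = \left(360600 - 2341722\right) - \frac{938959}{83012} = -1981122 - \frac{938959}{83012} = - \frac{164457838423}{83012}$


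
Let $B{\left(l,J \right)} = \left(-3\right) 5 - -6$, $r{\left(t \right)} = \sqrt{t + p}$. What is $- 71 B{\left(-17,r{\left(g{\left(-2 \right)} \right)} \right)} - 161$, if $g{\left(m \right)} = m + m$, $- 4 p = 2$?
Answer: $478$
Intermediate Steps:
$p = - \frac{1}{2}$ ($p = \left(- \frac{1}{4}\right) 2 = - \frac{1}{2} \approx -0.5$)
$g{\left(m \right)} = 2 m$
$r{\left(t \right)} = \sqrt{- \frac{1}{2} + t}$ ($r{\left(t \right)} = \sqrt{t - \frac{1}{2}} = \sqrt{- \frac{1}{2} + t}$)
$B{\left(l,J \right)} = -9$ ($B{\left(l,J \right)} = -15 + 6 = -9$)
$- 71 B{\left(-17,r{\left(g{\left(-2 \right)} \right)} \right)} - 161 = \left(-71\right) \left(-9\right) - 161 = 639 - 161 = 478$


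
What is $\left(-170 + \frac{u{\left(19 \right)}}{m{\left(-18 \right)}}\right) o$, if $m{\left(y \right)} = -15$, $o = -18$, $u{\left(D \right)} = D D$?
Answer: $\frac{17466}{5} \approx 3493.2$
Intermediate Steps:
$u{\left(D \right)} = D^{2}$
$\left(-170 + \frac{u{\left(19 \right)}}{m{\left(-18 \right)}}\right) o = \left(-170 + \frac{19^{2}}{-15}\right) \left(-18\right) = \left(-170 + 361 \left(- \frac{1}{15}\right)\right) \left(-18\right) = \left(-170 - \frac{361}{15}\right) \left(-18\right) = \left(- \frac{2911}{15}\right) \left(-18\right) = \frac{17466}{5}$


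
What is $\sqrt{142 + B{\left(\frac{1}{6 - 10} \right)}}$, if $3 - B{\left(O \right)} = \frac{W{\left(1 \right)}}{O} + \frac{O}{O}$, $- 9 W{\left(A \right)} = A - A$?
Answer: $12$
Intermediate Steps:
$W{\left(A \right)} = 0$ ($W{\left(A \right)} = - \frac{A - A}{9} = \left(- \frac{1}{9}\right) 0 = 0$)
$B{\left(O \right)} = 2$ ($B{\left(O \right)} = 3 - \left(\frac{0}{O} + \frac{O}{O}\right) = 3 - \left(0 + 1\right) = 3 - 1 = 2$)
$\sqrt{142 + B{\left(\frac{1}{6 - 10} \right)}} = \sqrt{142 + 2} = \sqrt{144} = 12$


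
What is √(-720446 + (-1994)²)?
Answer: √3255590 ≈ 1804.3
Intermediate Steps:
√(-720446 + (-1994)²) = √(-720446 + 3976036) = √3255590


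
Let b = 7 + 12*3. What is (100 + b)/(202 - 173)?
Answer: 143/29 ≈ 4.9310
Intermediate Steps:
b = 43 (b = 7 + 36 = 43)
(100 + b)/(202 - 173) = (100 + 43)/(202 - 173) = 143/29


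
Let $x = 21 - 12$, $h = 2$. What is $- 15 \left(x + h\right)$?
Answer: $-165$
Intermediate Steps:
$x = 9$
$- 15 \left(x + h\right) = - 15 \left(9 + 2\right) = \left(-15\right) 11 = -165$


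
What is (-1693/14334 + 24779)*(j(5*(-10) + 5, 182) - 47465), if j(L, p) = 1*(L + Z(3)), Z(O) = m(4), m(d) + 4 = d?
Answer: -8437312611215/7167 ≈ -1.1772e+9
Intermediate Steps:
m(d) = -4 + d
Z(O) = 0 (Z(O) = -4 + 4 = 0)
j(L, p) = L (j(L, p) = 1*(L + 0) = 1*L = L)
(-1693/14334 + 24779)*(j(5*(-10) + 5, 182) - 47465) = (-1693/14334 + 24779)*((5*(-10) + 5) - 47465) = (-1693*1/14334 + 24779)*((-50 + 5) - 47465) = (-1693/14334 + 24779)*(-45 - 47465) = (355180493/14334)*(-47510) = -8437312611215/7167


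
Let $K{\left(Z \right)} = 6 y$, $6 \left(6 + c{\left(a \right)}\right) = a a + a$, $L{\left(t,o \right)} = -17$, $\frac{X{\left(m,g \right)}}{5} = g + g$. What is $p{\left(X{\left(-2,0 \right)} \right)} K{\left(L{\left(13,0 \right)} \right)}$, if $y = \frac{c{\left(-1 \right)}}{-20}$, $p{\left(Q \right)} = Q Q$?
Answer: $0$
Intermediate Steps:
$X{\left(m,g \right)} = 10 g$ ($X{\left(m,g \right)} = 5 \left(g + g\right) = 5 \cdot 2 g = 10 g$)
$p{\left(Q \right)} = Q^{2}$
$c{\left(a \right)} = -6 + \frac{a}{6} + \frac{a^{2}}{6}$ ($c{\left(a \right)} = -6 + \frac{a a + a}{6} = -6 + \frac{a^{2} + a}{6} = -6 + \frac{a + a^{2}}{6} = -6 + \left(\frac{a}{6} + \frac{a^{2}}{6}\right) = -6 + \frac{a}{6} + \frac{a^{2}}{6}$)
$y = \frac{3}{10}$ ($y = \frac{-6 + \frac{1}{6} \left(-1\right) + \frac{\left(-1\right)^{2}}{6}}{-20} = \left(-6 - \frac{1}{6} + \frac{1}{6} \cdot 1\right) \left(- \frac{1}{20}\right) = \left(-6 - \frac{1}{6} + \frac{1}{6}\right) \left(- \frac{1}{20}\right) = \left(-6\right) \left(- \frac{1}{20}\right) = \frac{3}{10} \approx 0.3$)
$K{\left(Z \right)} = \frac{9}{5}$ ($K{\left(Z \right)} = 6 \cdot \frac{3}{10} = \frac{9}{5}$)
$p{\left(X{\left(-2,0 \right)} \right)} K{\left(L{\left(13,0 \right)} \right)} = \left(10 \cdot 0\right)^{2} \cdot \frac{9}{5} = 0^{2} \cdot \frac{9}{5} = 0 \cdot \frac{9}{5} = 0$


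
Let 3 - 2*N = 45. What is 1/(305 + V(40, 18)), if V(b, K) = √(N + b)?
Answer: 305/93006 - √19/93006 ≈ 0.0032325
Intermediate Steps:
N = -21 (N = 3/2 - ½*45 = 3/2 - 45/2 = -21)
V(b, K) = √(-21 + b)
1/(305 + V(40, 18)) = 1/(305 + √(-21 + 40)) = 1/(305 + √19)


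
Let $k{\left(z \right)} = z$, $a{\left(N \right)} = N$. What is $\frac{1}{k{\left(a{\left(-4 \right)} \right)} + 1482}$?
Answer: $\frac{1}{1478} \approx 0.00067659$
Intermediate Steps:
$\frac{1}{k{\left(a{\left(-4 \right)} \right)} + 1482} = \frac{1}{-4 + 1482} = \frac{1}{1478}$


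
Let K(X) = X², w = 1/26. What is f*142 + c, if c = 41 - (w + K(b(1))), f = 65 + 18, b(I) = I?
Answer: 307475/26 ≈ 11826.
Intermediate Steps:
f = 83
w = 1/26 ≈ 0.038462
c = 1039/26 (c = 41 - (1/26 + 1²) = 41 - (1/26 + 1) = 41 - 1*27/26 = 41 - 27/26 = 1039/26 ≈ 39.962)
f*142 + c = 83*142 + 1039/26 = 11786 + 1039/26 = 307475/26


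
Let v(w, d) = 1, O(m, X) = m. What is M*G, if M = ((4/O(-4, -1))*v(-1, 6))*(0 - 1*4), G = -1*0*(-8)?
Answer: 0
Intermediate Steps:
G = 0 (G = 0*(-8) = 0)
M = 4 (M = ((4/(-4))*1)*(0 - 1*4) = ((4*(-1/4))*1)*(0 - 4) = -1*1*(-4) = -1*(-4) = 4)
M*G = 4*0 = 0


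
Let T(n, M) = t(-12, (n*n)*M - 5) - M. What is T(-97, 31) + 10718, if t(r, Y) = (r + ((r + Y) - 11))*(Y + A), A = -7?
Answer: 85061482900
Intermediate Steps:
t(r, Y) = (-7 + Y)*(-11 + Y + 2*r) (t(r, Y) = (r + ((r + Y) - 11))*(Y - 7) = (r + ((Y + r) - 11))*(-7 + Y) = (r + (-11 + Y + r))*(-7 + Y) = (-11 + Y + 2*r)*(-7 + Y) = (-7 + Y)*(-11 + Y + 2*r))
T(n, M) = 455 + (-5 + M*n**2)**2 - M - 42*M*n**2 (T(n, M) = (77 + ((n*n)*M - 5)**2 - 18*((n*n)*M - 5) - 14*(-12) + 2*((n*n)*M - 5)*(-12)) - M = (77 + (n**2*M - 5)**2 - 18*(n**2*M - 5) + 168 + 2*(n**2*M - 5)*(-12)) - M = (77 + (M*n**2 - 5)**2 - 18*(M*n**2 - 5) + 168 + 2*(M*n**2 - 5)*(-12)) - M = (77 + (-5 + M*n**2)**2 - 18*(-5 + M*n**2) + 168 + 2*(-5 + M*n**2)*(-12)) - M = (77 + (-5 + M*n**2)**2 + (90 - 18*M*n**2) + 168 + (120 - 24*M*n**2)) - M = (455 + (-5 + M*n**2)**2 - 42*M*n**2) - M = 455 + (-5 + M*n**2)**2 - M - 42*M*n**2)
T(-97, 31) + 10718 = (480 - 1*31 + 31**2*(-97)**4 - 52*31*(-97)**2) + 10718 = (480 - 31 + 961*88529281 - 52*31*9409) + 10718 = (480 - 31 + 85076639041 - 15167308) + 10718 = 85061472182 + 10718 = 85061482900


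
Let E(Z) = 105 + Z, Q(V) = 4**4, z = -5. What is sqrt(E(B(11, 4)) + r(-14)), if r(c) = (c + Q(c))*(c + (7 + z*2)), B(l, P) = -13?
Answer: I*sqrt(4022) ≈ 63.419*I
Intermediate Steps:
Q(V) = 256
r(c) = (-3 + c)*(256 + c) (r(c) = (c + 256)*(c + (7 - 5*2)) = (256 + c)*(c + (7 - 10)) = (256 + c)*(c - 3) = (256 + c)*(-3 + c) = (-3 + c)*(256 + c))
sqrt(E(B(11, 4)) + r(-14)) = sqrt((105 - 13) + (-768 + (-14)**2 + 253*(-14))) = sqrt(92 + (-768 + 196 - 3542)) = sqrt(92 - 4114) = sqrt(-4022) = I*sqrt(4022)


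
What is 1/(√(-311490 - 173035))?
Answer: -I*√19381/96905 ≈ -0.0014366*I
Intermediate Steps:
1/(√(-311490 - 173035)) = 1/(√(-484525)) = 1/(5*I*√19381) = -I*√19381/96905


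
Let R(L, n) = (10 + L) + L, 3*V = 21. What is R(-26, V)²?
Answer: 1764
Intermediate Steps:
V = 7 (V = (⅓)*21 = 7)
R(L, n) = 10 + 2*L
R(-26, V)² = (10 + 2*(-26))² = (10 - 52)² = (-42)² = 1764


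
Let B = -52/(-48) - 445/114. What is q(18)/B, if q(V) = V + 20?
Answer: -8664/643 ≈ -13.474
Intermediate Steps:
B = -643/228 (B = -52*(-1/48) - 445*1/114 = 13/12 - 445/114 = -643/228 ≈ -2.8202)
q(V) = 20 + V
q(18)/B = (20 + 18)/(-643/228) = 38*(-228/643) = -8664/643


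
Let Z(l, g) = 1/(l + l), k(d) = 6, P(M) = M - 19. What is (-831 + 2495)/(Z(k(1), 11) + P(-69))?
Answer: -19968/1055 ≈ -18.927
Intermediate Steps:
P(M) = -19 + M
Z(l, g) = 1/(2*l)
(-831 + 2495)/(Z(k(1), 11) + P(-69)) = (-831 + 2495)/((½)/6 + (-19 - 69)) = 1664/((½)*(⅙) - 88) = 1664/(1/12 - 88) = 1664/(-1055/12) = 1664*(-12/1055) = -19968/1055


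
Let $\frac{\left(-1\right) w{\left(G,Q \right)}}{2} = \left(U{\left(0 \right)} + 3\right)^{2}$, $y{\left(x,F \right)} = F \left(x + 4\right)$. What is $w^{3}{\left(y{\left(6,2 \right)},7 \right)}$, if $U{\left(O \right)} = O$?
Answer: $-5832$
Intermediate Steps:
$y{\left(x,F \right)} = F \left(4 + x\right)$
$w{\left(G,Q \right)} = -18$ ($w{\left(G,Q \right)} = - 2 \left(0 + 3\right)^{2} = - 2 \cdot 3^{2} = \left(-2\right) 9 = -18$)
$w^{3}{\left(y{\left(6,2 \right)},7 \right)} = \left(-18\right)^{3} = -5832$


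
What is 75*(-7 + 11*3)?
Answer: 1950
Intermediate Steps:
75*(-7 + 11*3) = 75*(-7 + 33) = 75*26 = 1950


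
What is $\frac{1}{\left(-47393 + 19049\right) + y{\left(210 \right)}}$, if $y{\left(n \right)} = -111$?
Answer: $- \frac{1}{28455} \approx -3.5143 \cdot 10^{-5}$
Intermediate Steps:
$\frac{1}{\left(-47393 + 19049\right) + y{\left(210 \right)}} = \frac{1}{\left(-47393 + 19049\right) - 111} = \frac{1}{-28344 - 111} = \frac{1}{-28455} = - \frac{1}{28455}$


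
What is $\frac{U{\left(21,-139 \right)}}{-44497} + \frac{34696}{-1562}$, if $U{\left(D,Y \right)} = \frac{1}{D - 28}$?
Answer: $- \frac{5403536911}{243265099} \approx -22.213$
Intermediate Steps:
$U{\left(D,Y \right)} = \frac{1}{-28 + D}$
$\frac{U{\left(21,-139 \right)}}{-44497} + \frac{34696}{-1562} = \frac{1}{\left(-28 + 21\right) \left(-44497\right)} + \frac{34696}{-1562} = \frac{1}{-7} \left(- \frac{1}{44497}\right) + 34696 \left(- \frac{1}{1562}\right) = \left(- \frac{1}{7}\right) \left(- \frac{1}{44497}\right) - \frac{17348}{781} = \frac{1}{311479} - \frac{17348}{781} = - \frac{5403536911}{243265099}$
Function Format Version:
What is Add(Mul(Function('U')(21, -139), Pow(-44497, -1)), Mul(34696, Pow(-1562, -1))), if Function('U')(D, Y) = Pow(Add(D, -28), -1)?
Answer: Rational(-5403536911, 243265099) ≈ -22.213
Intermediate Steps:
Function('U')(D, Y) = Pow(Add(-28, D), -1)
Add(Mul(Function('U')(21, -139), Pow(-44497, -1)), Mul(34696, Pow(-1562, -1))) = Add(Mul(Pow(Add(-28, 21), -1), Pow(-44497, -1)), Mul(34696, Pow(-1562, -1))) = Add(Mul(Pow(-7, -1), Rational(-1, 44497)), Mul(34696, Rational(-1, 1562))) = Add(Mul(Rational(-1, 7), Rational(-1, 44497)), Rational(-17348, 781)) = Add(Rational(1, 311479), Rational(-17348, 781)) = Rational(-5403536911, 243265099)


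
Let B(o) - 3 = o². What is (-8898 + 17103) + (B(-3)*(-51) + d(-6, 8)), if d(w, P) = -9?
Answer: 7584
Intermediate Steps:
B(o) = 3 + o²
(-8898 + 17103) + (B(-3)*(-51) + d(-6, 8)) = (-8898 + 17103) + ((3 + (-3)²)*(-51) - 9) = 8205 + ((3 + 9)*(-51) - 9) = 8205 + (12*(-51) - 9) = 8205 + (-612 - 9) = 8205 - 621 = 7584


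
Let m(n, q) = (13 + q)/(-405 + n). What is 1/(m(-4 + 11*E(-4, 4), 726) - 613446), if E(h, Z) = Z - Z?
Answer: -409/250900153 ≈ -1.6301e-6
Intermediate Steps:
E(h, Z) = 0
m(n, q) = (13 + q)/(-405 + n)
1/(m(-4 + 11*E(-4, 4), 726) - 613446) = 1/((13 + 726)/(-405 + (-4 + 11*0)) - 613446) = 1/(739/(-405 + (-4 + 0)) - 613446) = 1/(739/(-405 - 4) - 613446) = 1/(739/(-409) - 613446) = 1/(-1/409*739 - 613446) = 1/(-739/409 - 613446) = 1/(-250900153/409) = -409/250900153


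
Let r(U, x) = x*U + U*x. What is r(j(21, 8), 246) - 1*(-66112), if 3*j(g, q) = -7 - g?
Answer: 61520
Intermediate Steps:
j(g, q) = -7/3 - g/3 (j(g, q) = (-7 - g)/3 = -7/3 - g/3)
r(U, x) = 2*U*x (r(U, x) = U*x + U*x = 2*U*x)
r(j(21, 8), 246) - 1*(-66112) = 2*(-7/3 - ⅓*21)*246 - 1*(-66112) = 2*(-7/3 - 7)*246 + 66112 = 2*(-28/3)*246 + 66112 = -4592 + 66112 = 61520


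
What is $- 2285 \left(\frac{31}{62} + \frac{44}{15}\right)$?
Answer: $- \frac{47071}{6} \approx -7845.2$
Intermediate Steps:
$- 2285 \left(\frac{31}{62} + \frac{44}{15}\right) = - 2285 \left(31 \cdot \frac{1}{62} + 44 \cdot \frac{1}{15}\right) = - 2285 \left(\frac{1}{2} + \frac{44}{15}\right) = \left(-2285\right) \frac{103}{30} = - \frac{47071}{6}$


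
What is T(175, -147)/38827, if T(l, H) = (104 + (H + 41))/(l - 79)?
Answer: -1/1863696 ≈ -5.3657e-7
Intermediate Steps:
T(l, H) = (145 + H)/(-79 + l) (T(l, H) = (104 + (41 + H))/(-79 + l) = (145 + H)/(-79 + l))
T(175, -147)/38827 = ((145 - 147)/(-79 + 175))/38827 = (-2/96)*(1/38827) = ((1/96)*(-2))*(1/38827) = -1/48*1/38827 = -1/1863696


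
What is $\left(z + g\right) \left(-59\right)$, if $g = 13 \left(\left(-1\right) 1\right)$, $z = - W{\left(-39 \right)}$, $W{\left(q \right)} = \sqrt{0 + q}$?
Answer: $767 + 59 i \sqrt{39} \approx 767.0 + 368.46 i$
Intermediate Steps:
$W{\left(q \right)} = \sqrt{q}$
$z = - i \sqrt{39}$ ($z = - \sqrt{-39} = - i \sqrt{39} \approx - 6.245 i$)
$g = -13$ ($g = 13 \left(-1\right) = -13$)
$\left(z + g\right) \left(-59\right) = \left(- i \sqrt{39} - 13\right) \left(-59\right) = \left(-13 - i \sqrt{39}\right) \left(-59\right) = 767 + 59 i \sqrt{39}$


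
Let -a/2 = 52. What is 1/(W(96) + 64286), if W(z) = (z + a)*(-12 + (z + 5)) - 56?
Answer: 1/63518 ≈ 1.5744e-5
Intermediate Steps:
a = -104 (a = -2*52 = -104)
W(z) = -56 + (-104 + z)*(-7 + z) (W(z) = (z - 104)*(-12 + (z + 5)) - 56 = (-104 + z)*(-12 + (5 + z)) - 56 = (-104 + z)*(-7 + z) - 56 = -56 + (-104 + z)*(-7 + z))
1/(W(96) + 64286) = 1/((672 + 96**2 - 111*96) + 64286) = 1/((672 + 9216 - 10656) + 64286) = 1/(-768 + 64286) = 1/63518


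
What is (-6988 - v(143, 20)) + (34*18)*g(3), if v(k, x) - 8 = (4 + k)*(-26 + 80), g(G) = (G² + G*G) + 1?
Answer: -3306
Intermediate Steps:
g(G) = 1 + 2*G² (g(G) = (G² + G²) + 1 = 2*G² + 1 = 1 + 2*G²)
v(k, x) = 224 + 54*k (v(k, x) = 8 + (4 + k)*(-26 + 80) = 8 + (4 + k)*54 = 8 + (216 + 54*k) = 224 + 54*k)
(-6988 - v(143, 20)) + (34*18)*g(3) = (-6988 - (224 + 54*143)) + (34*18)*(1 + 2*3²) = (-6988 - (224 + 7722)) + 612*(1 + 2*9) = (-6988 - 1*7946) + 612*(1 + 18) = (-6988 - 7946) + 612*19 = -14934 + 11628 = -3306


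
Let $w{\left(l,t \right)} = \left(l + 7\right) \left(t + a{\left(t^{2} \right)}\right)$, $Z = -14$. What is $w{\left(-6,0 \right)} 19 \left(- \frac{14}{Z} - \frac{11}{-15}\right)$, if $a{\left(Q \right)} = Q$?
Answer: $0$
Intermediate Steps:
$w{\left(l,t \right)} = \left(7 + l\right) \left(t + t^{2}\right)$ ($w{\left(l,t \right)} = \left(l + 7\right) \left(t + t^{2}\right) = \left(7 + l\right) \left(t + t^{2}\right)$)
$w{\left(-6,0 \right)} 19 \left(- \frac{14}{Z} - \frac{11}{-15}\right) = 0 \left(7 - 6 + 7 \cdot 0 - 0\right) 19 \left(- \frac{14}{-14} - \frac{11}{-15}\right) = 0 \left(7 - 6 + 0 + 0\right) 19 \left(\left(-14\right) \left(- \frac{1}{14}\right) - - \frac{11}{15}\right) = 0 \cdot 1 \cdot 19 \left(1 + \frac{11}{15}\right) = 0 \cdot 19 \cdot \frac{26}{15} = 0 \cdot \frac{26}{15} = 0$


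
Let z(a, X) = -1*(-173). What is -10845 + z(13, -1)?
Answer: -10672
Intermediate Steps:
z(a, X) = 173
-10845 + z(13, -1) = -10845 + 173 = -10672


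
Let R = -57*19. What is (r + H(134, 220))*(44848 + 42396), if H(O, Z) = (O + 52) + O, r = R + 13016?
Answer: 1069000732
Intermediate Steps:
R = -1083
r = 11933 (r = -1083 + 13016 = 11933)
H(O, Z) = 52 + 2*O (H(O, Z) = (52 + O) + O = 52 + 2*O)
(r + H(134, 220))*(44848 + 42396) = (11933 + (52 + 2*134))*(44848 + 42396) = (11933 + (52 + 268))*87244 = (11933 + 320)*87244 = 12253*87244 = 1069000732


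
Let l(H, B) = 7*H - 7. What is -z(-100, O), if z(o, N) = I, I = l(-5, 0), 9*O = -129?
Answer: 42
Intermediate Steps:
O = -43/3 (O = (⅑)*(-129) = -43/3 ≈ -14.333)
l(H, B) = -7 + 7*H
I = -42 (I = -7 + 7*(-5) = -7 - 35 = -42)
z(o, N) = -42
-z(-100, O) = -1*(-42) = 42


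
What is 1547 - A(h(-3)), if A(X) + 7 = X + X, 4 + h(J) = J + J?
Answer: 1574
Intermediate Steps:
h(J) = -4 + 2*J (h(J) = -4 + (J + J) = -4 + 2*J)
A(X) = -7 + 2*X (A(X) = -7 + (X + X) = -7 + 2*X)
1547 - A(h(-3)) = 1547 - (-7 + 2*(-4 + 2*(-3))) = 1547 - (-7 + 2*(-4 - 6)) = 1547 - (-7 + 2*(-10)) = 1547 - (-7 - 20) = 1547 - 1*(-27) = 1547 + 27 = 1574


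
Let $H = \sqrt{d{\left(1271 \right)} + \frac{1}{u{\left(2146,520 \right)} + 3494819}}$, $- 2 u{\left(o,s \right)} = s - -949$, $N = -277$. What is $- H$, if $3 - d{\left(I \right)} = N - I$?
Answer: $- \frac{\sqrt{75742318777418449}}{6988169} \approx -39.383$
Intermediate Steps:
$d{\left(I \right)} = 280 + I$ ($d{\left(I \right)} = 3 - \left(-277 - I\right) = 3 + \left(277 + I\right) = 280 + I$)
$u{\left(o,s \right)} = - \frac{949}{2} - \frac{s}{2}$ ($u{\left(o,s \right)} = - \frac{s - -949}{2} = - \frac{s + 949}{2} = - \frac{949 + s}{2} = - \frac{949}{2} - \frac{s}{2}$)
$H = \frac{\sqrt{75742318777418449}}{6988169}$ ($H = \sqrt{\left(280 + 1271\right) + \frac{1}{\left(- \frac{949}{2} - 260\right) + 3494819}} = \sqrt{1551 + \frac{1}{\left(- \frac{949}{2} - 260\right) + 3494819}} = \sqrt{1551 + \frac{1}{- \frac{1469}{2} + 3494819}} = \sqrt{1551 + \frac{1}{\frac{6988169}{2}}} = \sqrt{1551 + \frac{2}{6988169}} = \sqrt{\frac{10838650121}{6988169}} = \frac{\sqrt{75742318777418449}}{6988169} \approx 39.383$)
$- H = - \frac{\sqrt{75742318777418449}}{6988169}$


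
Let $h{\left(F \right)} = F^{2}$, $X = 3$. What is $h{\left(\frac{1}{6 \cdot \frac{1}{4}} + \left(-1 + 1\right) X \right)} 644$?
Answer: $\frac{2576}{9} \approx 286.22$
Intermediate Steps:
$h{\left(\frac{1}{6 \cdot \frac{1}{4}} + \left(-1 + 1\right) X \right)} 644 = \left(\frac{1}{6 \cdot \frac{1}{4}} + \left(-1 + 1\right) 3\right)^{2} \cdot 644 = \left(\frac{1}{6 \cdot \frac{1}{4}} + 0 \cdot 3\right)^{2} \cdot 644 = \left(\frac{1}{\frac{3}{2}} + 0\right)^{2} \cdot 644 = \left(\frac{2}{3} + 0\right)^{2} \cdot 644 = \left(\frac{2}{3}\right)^{2} \cdot 644 = \frac{4}{9} \cdot 644 = \frac{2576}{9}$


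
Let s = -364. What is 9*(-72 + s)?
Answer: -3924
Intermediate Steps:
9*(-72 + s) = 9*(-72 - 364) = 9*(-436) = -3924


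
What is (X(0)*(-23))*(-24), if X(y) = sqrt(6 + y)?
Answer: 552*sqrt(6) ≈ 1352.1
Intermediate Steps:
(X(0)*(-23))*(-24) = (sqrt(6 + 0)*(-23))*(-24) = (sqrt(6)*(-23))*(-24) = -23*sqrt(6)*(-24) = 552*sqrt(6)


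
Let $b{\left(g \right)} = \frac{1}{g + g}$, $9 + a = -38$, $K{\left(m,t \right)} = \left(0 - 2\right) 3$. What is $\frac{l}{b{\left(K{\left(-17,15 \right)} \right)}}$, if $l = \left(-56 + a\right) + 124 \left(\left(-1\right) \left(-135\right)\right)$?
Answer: $-199644$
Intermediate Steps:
$K{\left(m,t \right)} = -6$ ($K{\left(m,t \right)} = \left(-2\right) 3 = -6$)
$a = -47$ ($a = -9 - 38 = -47$)
$b{\left(g \right)} = \frac{1}{2 g}$
$l = 16637$ ($l = \left(-56 - 47\right) + 124 \left(\left(-1\right) \left(-135\right)\right) = -103 + 124 \cdot 135 = -103 + 16740 = 16637$)
$\frac{l}{b{\left(K{\left(-17,15 \right)} \right)}} = \frac{16637}{\frac{1}{2} \frac{1}{-6}} = \frac{16637}{\frac{1}{2} \left(- \frac{1}{6}\right)} = \frac{16637}{- \frac{1}{12}} = 16637 \left(-12\right) = -199644$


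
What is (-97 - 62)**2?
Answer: 25281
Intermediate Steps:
(-97 - 62)**2 = (-159)**2 = 25281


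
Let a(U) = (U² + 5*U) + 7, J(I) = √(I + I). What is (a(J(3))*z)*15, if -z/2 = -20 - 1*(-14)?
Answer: 2340 + 900*√6 ≈ 4544.5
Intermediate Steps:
J(I) = √2*√I (J(I) = √(2*I) = √2*√I)
z = 12 (z = -2*(-20 - 1*(-14)) = -2*(-20 + 14) = -2*(-6) = 12)
a(U) = 7 + U² + 5*U
(a(J(3))*z)*15 = ((7 + (√2*√3)² + 5*(√2*√3))*12)*15 = ((7 + (√6)² + 5*√6)*12)*15 = ((7 + 6 + 5*√6)*12)*15 = ((13 + 5*√6)*12)*15 = (156 + 60*√6)*15 = 2340 + 900*√6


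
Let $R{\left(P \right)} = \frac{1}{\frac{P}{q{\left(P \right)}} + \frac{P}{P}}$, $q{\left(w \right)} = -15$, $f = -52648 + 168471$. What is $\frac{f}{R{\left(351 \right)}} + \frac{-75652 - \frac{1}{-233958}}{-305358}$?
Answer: $- \frac{926744449126720589}{357204734820} \approx -2.5944 \cdot 10^{6}$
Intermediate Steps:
$f = 115823$
$R{\left(P \right)} = \frac{1}{1 - \frac{P}{15}}$ ($R{\left(P \right)} = \frac{1}{\frac{P}{-15} + \frac{P}{P}} = \frac{1}{P \left(- \frac{1}{15}\right) + 1} = \frac{1}{- \frac{P}{15} + 1} = \frac{1}{1 - \frac{P}{15}}$)
$\frac{f}{R{\left(351 \right)}} + \frac{-75652 - \frac{1}{-233958}}{-305358} = \frac{115823}{\left(-15\right) \frac{1}{-15 + 351}} + \frac{-75652 - \frac{1}{-233958}}{-305358} = \frac{115823}{\left(-15\right) \frac{1}{336}} + \left(-75652 - - \frac{1}{233958}\right) \left(- \frac{1}{305358}\right) = \frac{115823}{\left(-15\right) \frac{1}{336}} + \left(-75652 + \frac{1}{233958}\right) \left(- \frac{1}{305358}\right) = \frac{115823}{- \frac{5}{112}} - - \frac{17699390615}{71440946964} = 115823 \left(- \frac{112}{5}\right) + \frac{17699390615}{71440946964} = - \frac{12972176}{5} + \frac{17699390615}{71440946964} = - \frac{926744449126720589}{357204734820}$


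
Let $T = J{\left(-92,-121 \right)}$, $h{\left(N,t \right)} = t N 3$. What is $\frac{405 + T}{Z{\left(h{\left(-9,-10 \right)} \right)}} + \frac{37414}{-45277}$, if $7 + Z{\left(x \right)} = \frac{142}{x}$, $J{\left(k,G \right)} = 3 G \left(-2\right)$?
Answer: $- \frac{365569399}{2082742} \approx -175.52$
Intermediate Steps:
$h{\left(N,t \right)} = 3 N t$ ($h{\left(N,t \right)} = N t 3 = 3 N t$)
$J{\left(k,G \right)} = - 6 G$
$T = 726$ ($T = \left(-6\right) \left(-121\right) = 726$)
$Z{\left(x \right)} = -7 + \frac{142}{x}$
$\frac{405 + T}{Z{\left(h{\left(-9,-10 \right)} \right)}} + \frac{37414}{-45277} = \frac{405 + 726}{-7 + \frac{142}{3 \left(-9\right) \left(-10\right)}} + \frac{37414}{-45277} = \frac{1131}{-7 + \frac{142}{270}} + 37414 \left(- \frac{1}{45277}\right) = \frac{1131}{-7 + 142 \cdot \frac{1}{270}} - \frac{37414}{45277} = \frac{1131}{-7 + \frac{71}{135}} - \frac{37414}{45277} = \frac{1131}{- \frac{874}{135}} - \frac{37414}{45277} = 1131 \left(- \frac{135}{874}\right) - \frac{37414}{45277} = - \frac{152685}{874} - \frac{37414}{45277} = - \frac{365569399}{2082742}$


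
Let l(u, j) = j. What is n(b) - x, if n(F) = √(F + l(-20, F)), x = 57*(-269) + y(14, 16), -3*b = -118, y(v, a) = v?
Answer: 15319 + 2*√177/3 ≈ 15328.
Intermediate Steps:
b = 118/3 (b = -⅓*(-118) = 118/3 ≈ 39.333)
x = -15319 (x = 57*(-269) + 14 = -15333 + 14 = -15319)
n(F) = √2*√F (n(F) = √(F + F) = √(2*F) = √2*√F)
n(b) - x = √2*√(118/3) - 1*(-15319) = √2*(√354/3) + 15319 = 2*√177/3 + 15319 = 15319 + 2*√177/3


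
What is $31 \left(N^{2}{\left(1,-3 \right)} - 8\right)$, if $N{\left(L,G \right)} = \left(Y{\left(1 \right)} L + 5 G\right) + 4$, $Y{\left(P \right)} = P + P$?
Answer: $2263$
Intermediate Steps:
$Y{\left(P \right)} = 2 P$
$N{\left(L,G \right)} = 4 + 2 L + 5 G$ ($N{\left(L,G \right)} = \left(2 \cdot 1 L + 5 G\right) + 4 = \left(2 L + 5 G\right) + 4 = 4 + 2 L + 5 G$)
$31 \left(N^{2}{\left(1,-3 \right)} - 8\right) = 31 \left(\left(4 + 2 \cdot 1 + 5 \left(-3\right)\right)^{2} - 8\right) = 31 \left(\left(4 + 2 - 15\right)^{2} - 8\right) = 31 \left(\left(-9\right)^{2} - 8\right) = 31 \left(81 - 8\right) = 31 \cdot 73 = 2263$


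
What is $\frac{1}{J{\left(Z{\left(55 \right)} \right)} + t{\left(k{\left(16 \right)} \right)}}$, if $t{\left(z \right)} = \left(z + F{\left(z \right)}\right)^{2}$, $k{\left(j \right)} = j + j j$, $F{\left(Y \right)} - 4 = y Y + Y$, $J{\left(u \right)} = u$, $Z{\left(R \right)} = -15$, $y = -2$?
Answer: $1$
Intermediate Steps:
$F{\left(Y \right)} = 4 - Y$ ($F{\left(Y \right)} = 4 + \left(- 2 Y + Y\right) = 4 - Y$)
$k{\left(j \right)} = j + j^{2}$
$t{\left(z \right)} = 16$ ($t{\left(z \right)} = \left(z - \left(-4 + z\right)\right)^{2} = 4^{2} = 16$)
$\frac{1}{J{\left(Z{\left(55 \right)} \right)} + t{\left(k{\left(16 \right)} \right)}} = \frac{1}{-15 + 16} = 1^{-1} = 1$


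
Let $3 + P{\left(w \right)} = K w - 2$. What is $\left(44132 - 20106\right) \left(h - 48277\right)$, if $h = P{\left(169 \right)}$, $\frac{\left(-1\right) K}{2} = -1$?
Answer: $-1151902544$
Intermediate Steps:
$K = 2$ ($K = \left(-2\right) \left(-1\right) = 2$)
$P{\left(w \right)} = -5 + 2 w$ ($P{\left(w \right)} = -3 + \left(2 w - 2\right) = -3 + \left(-2 + 2 w\right) = -5 + 2 w$)
$h = 333$ ($h = -5 + 2 \cdot 169 = -5 + 338 = 333$)
$\left(44132 - 20106\right) \left(h - 48277\right) = \left(44132 - 20106\right) \left(333 - 48277\right) = 24026 \left(-47944\right) = -1151902544$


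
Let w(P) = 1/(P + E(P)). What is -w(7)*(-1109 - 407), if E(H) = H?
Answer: 758/7 ≈ 108.29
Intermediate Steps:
w(P) = 1/(2*P) (w(P) = 1/(P + P) = 1/(2*P))
-w(7)*(-1109 - 407) = -(½)/7*(-1109 - 407) = -(½)*(⅐)*(-1516) = -(-1516)/14 = -1*(-758/7) = 758/7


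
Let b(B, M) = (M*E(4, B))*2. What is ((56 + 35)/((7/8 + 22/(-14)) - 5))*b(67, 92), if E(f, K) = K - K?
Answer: 0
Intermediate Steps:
E(f, K) = 0
b(B, M) = 0 (b(B, M) = (M*0)*2 = 0*2 = 0)
((56 + 35)/((7/8 + 22/(-14)) - 5))*b(67, 92) = ((56 + 35)/((7/8 + 22/(-14)) - 5))*0 = (91/((7*(1/8) + 22*(-1/14)) - 5))*0 = (91/((7/8 - 11/7) - 5))*0 = (91/(-39/56 - 5))*0 = (91/(-319/56))*0 = (91*(-56/319))*0 = -5096/319*0 = 0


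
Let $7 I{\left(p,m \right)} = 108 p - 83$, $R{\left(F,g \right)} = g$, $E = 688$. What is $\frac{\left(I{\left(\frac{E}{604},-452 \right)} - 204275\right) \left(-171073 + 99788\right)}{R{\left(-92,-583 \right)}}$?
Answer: $- \frac{290402490040}{11627} \approx -2.4977 \cdot 10^{7}$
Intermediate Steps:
$I{\left(p,m \right)} = - \frac{83}{7} + \frac{108 p}{7}$ ($I{\left(p,m \right)} = \frac{108 p - 83}{7} = \frac{-83 + 108 p}{7} = - \frac{83}{7} + \frac{108 p}{7}$)
$\frac{\left(I{\left(\frac{E}{604},-452 \right)} - 204275\right) \left(-171073 + 99788\right)}{R{\left(-92,-583 \right)}} = \frac{\left(\left(- \frac{83}{7} + \frac{108 \cdot \frac{688}{604}}{7}\right) - 204275\right) \left(-171073 + 99788\right)}{-583} = \left(\left(- \frac{83}{7} + \frac{108 \cdot 688 \cdot \frac{1}{604}}{7}\right) - 204275\right) \left(-71285\right) \left(- \frac{1}{583}\right) = \left(\left(- \frac{83}{7} + \frac{108}{7} \cdot \frac{172}{151}\right) - 204275\right) \left(-71285\right) \left(- \frac{1}{583}\right) = \left(\left(- \frac{83}{7} + \frac{18576}{1057}\right) - 204275\right) \left(-71285\right) \left(- \frac{1}{583}\right) = \left(\frac{6043}{1057} - 204275\right) \left(-71285\right) \left(- \frac{1}{583}\right) = \left(- \frac{215912632}{1057}\right) \left(-71285\right) \left(- \frac{1}{583}\right) = \frac{15391331972120}{1057} \left(- \frac{1}{583}\right) = - \frac{290402490040}{11627}$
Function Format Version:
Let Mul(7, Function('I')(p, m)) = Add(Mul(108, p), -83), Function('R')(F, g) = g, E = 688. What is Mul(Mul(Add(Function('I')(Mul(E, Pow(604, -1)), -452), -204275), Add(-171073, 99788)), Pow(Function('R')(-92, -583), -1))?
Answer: Rational(-290402490040, 11627) ≈ -2.4977e+7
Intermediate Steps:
Function('I')(p, m) = Add(Rational(-83, 7), Mul(Rational(108, 7), p)) (Function('I')(p, m) = Mul(Rational(1, 7), Add(Mul(108, p), -83)) = Mul(Rational(1, 7), Add(-83, Mul(108, p))) = Add(Rational(-83, 7), Mul(Rational(108, 7), p)))
Mul(Mul(Add(Function('I')(Mul(E, Pow(604, -1)), -452), -204275), Add(-171073, 99788)), Pow(Function('R')(-92, -583), -1)) = Mul(Mul(Add(Add(Rational(-83, 7), Mul(Rational(108, 7), Mul(688, Pow(604, -1)))), -204275), Add(-171073, 99788)), Pow(-583, -1)) = Mul(Mul(Add(Add(Rational(-83, 7), Mul(Rational(108, 7), Mul(688, Rational(1, 604)))), -204275), -71285), Rational(-1, 583)) = Mul(Mul(Add(Add(Rational(-83, 7), Mul(Rational(108, 7), Rational(172, 151))), -204275), -71285), Rational(-1, 583)) = Mul(Mul(Add(Add(Rational(-83, 7), Rational(18576, 1057)), -204275), -71285), Rational(-1, 583)) = Mul(Mul(Add(Rational(6043, 1057), -204275), -71285), Rational(-1, 583)) = Mul(Mul(Rational(-215912632, 1057), -71285), Rational(-1, 583)) = Mul(Rational(15391331972120, 1057), Rational(-1, 583)) = Rational(-290402490040, 11627)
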